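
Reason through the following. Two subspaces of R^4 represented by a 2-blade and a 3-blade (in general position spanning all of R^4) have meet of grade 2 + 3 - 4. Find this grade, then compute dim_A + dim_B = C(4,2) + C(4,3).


Meet grade = grade(A) + grade(B) - n
= 2 + 3 - 4 = 1
C(4,2) = 6
C(4,3) = 4
dim_A + dim_B = 6 + 4 = 10


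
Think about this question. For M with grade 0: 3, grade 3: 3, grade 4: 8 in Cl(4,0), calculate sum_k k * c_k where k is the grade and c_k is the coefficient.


Grade-weighted sum = sum of grade_k * coefficient_k
0*3 = 0
3*3 = 9
4*8 = 32
Total = 0 + 9 + 32 = 41


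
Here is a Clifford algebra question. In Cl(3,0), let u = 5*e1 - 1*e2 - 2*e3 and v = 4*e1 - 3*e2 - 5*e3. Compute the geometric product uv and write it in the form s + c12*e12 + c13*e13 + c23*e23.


In Cl(3,0): e_i^2 = 1, e_ie_j = -e_je_i for i != j.
Scalar part = u . v = 5*4 + (-1)*(-3) + (-2)*(-5)
= 20 + 3 + 10 = 33
e12 coeff = 5*(-3) - (-1)*4 = -15 - (-4) = -11
e13 coeff = 5*(-5) - (-2)*4 = -25 - (-8) = -17
e23 coeff = (-1)*(-5) - (-2)*(-3) = 5 - 6 = -1
uv = 33 - 11*e12 - 17*e13 - 1*e23


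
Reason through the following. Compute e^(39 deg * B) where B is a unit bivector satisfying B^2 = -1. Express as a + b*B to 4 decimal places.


For a unit bivector B with B^2 = -1, the exponential series gives
e^(theta*B) = cos(theta) + sin(theta)*B (the GA analogue of Euler's formula).
theta = 39 degrees = 0.680678 rad
cos(39 deg) = 0.7771
sin(39 deg) = 0.6293
exp(theta*B) = 0.7771 + 0.6293*B


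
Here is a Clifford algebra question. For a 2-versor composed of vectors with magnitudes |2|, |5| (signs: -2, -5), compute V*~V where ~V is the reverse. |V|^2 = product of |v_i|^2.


Each vector v_i has |v_i|^2 = s_i^2
Squared scales: (-2)^2 = 4, (-5)^2 = 25
|V|^2 = 4 * 25
= 100


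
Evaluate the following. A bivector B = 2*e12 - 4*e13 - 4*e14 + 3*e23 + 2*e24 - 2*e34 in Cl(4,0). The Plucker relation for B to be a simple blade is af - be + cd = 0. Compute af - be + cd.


Plucker relation: af - be + cd
a*f = 2*(-2) = -4
b*e = (-4)*2 = -8
c*d = (-4)*3 = -12
af - be + cd = -4 - (-8) + (-12)
= -8


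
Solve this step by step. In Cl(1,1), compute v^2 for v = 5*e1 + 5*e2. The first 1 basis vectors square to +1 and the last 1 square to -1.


v^2 = sum of c_i^2 * e_i^2
Positive signature terms (e_i^2 = +1): 5^2 = 25
Negative signature terms (e_j^2 = -1): 5^2 = 25
v^2 = 25 - 25 = 0


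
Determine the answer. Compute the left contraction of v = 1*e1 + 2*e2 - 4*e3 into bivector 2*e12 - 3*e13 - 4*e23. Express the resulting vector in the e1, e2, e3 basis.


Left contraction v _| B = <vB>_1 (grade-1 part of the geometric product vB).
Using e1_|e12 = e2, e2_|e12 = -e1, e1_|e13 = e3, e3_|e13 = -e1, e2_|e23 = e3, e3_|e23 = -e2:
e1 coeff: -v2*b12 - v3*b13 = -(2)*(2) - (-4)*(-3) = -16
e2 coeff: v1*b12 - v3*b23 = (1)*(2) - (-4)*(-4) = -14
e3 coeff: v1*b13 + v2*b23 = (1)*(-3) + (2)*(-4) = -11
v _| B = -16*e1 - 14*e2 - 11*e3


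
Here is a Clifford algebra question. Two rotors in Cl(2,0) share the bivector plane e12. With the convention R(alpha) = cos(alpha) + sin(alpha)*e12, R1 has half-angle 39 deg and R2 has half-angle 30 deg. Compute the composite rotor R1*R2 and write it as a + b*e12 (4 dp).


Same-plane rotors commute and their half-angles add:
R1*R2 = cos(a1 + a2) + sin(a1 + a2)*e12.
a1 + a2 = 39 + 30 = 69 deg
cos(69 deg) = 0.3584
sin(69 deg) = 0.9336
R1*R2 = 0.3584 + 0.9336*e12


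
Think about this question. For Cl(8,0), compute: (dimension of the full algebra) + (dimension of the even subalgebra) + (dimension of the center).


n = 8 + 0 = 8
Total dim = 2^8 = 256
Even subalgebra dim = 2^7 = 128
n is even, so center dim = 1
Sum = 256 + 128 + 1 = 385


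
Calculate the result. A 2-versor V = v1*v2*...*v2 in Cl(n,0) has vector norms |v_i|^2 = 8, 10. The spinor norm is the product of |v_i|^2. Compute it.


Spinor norm N(V) = |v1|^2 * |v2|^2 * ... * |v2|^2
= 8 * 10
Running product: 8, 80
N(V) = 80


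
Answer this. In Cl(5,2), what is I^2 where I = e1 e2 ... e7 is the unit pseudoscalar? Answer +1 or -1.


The pseudoscalar I = e1...e_n (product of all n generators) of Cl(p,q) satisfies I^2 = (-1)^(q + n(n-1)/2).
p = 5, q = 2, n = p + q = 7
n(n-1)/2 = 7 * 6 / 2 = 21
Exponent = q + n(n-1)/2 = 2 + 21 = 23
I^2 = (-1)^23 = -1


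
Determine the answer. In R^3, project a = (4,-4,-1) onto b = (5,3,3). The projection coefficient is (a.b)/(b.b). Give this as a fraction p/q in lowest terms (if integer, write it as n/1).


Projection coefficient = (a . b) / (b . b)
a . b = 4*5 + (-4)*3 + (-1)*3
= 20 + (-12) + (-3) = 5
b . b = 5^2 + 3^2 + 3^2
= 25 + 9 + 9 = 43
Coefficient = 5/43
In lowest terms: 5/43


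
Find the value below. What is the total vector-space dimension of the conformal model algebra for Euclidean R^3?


The conformal model of R^3 uses Cl(4,1): the 3 Euclidean generators plus two extra orthogonal generators e+ (e+^2 = +1) and e- (e-^2 = -1), from which the null vectors e0, einf are built.
Number of generators m = 3 + 2 = 5.
dim Cl(p,q) = 2^m = 2^5 = 32


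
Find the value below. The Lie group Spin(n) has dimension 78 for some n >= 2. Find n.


dim Spin(n) = dim so(n) = n(n-1)/2.
Solve n(n-1)/2 = 78, i.e. n^2 - n - 156 = 0.
Discriminant = 1 + 8*78 = 625
n = (1 + sqrt(625))/2 = (1 + 25)/2 = 13


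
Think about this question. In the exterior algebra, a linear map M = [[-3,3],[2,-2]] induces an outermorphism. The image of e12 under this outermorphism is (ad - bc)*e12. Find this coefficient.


The outermorphism of a linear map f sends e1^e2 to f(e1)^f(e2).
f(e1) = -3*e1 + 2*e2
f(e2) = 3*e1 - 2*e2
f(e1) ^ f(e2) = (-3*e1 + 2*e2) ^ (3*e1 - 2*e2)
= (-3)*(-2)*e12 + 2*3*e21
= (6 - 6)*e12
= 0*e12
Coefficient = 0


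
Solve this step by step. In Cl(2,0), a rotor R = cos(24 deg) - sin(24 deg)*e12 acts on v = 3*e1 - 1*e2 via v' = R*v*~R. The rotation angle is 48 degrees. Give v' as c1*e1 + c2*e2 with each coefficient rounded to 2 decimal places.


Rotor R = cos(24deg) - sin(24deg)*e12
Rotation angle theta = 2 * 24 = 48 degrees
v' = R*v*~R rotates v by theta.
cos(48deg) = 0.6691, sin(48deg) = 0.7431
v'_1 = 3*cos(48deg) - (-1)*sin(48deg)
= 3*0.6691 - (-1)*0.7431
= 2.75
v'_2 = 3*sin(48deg) + (-1)*cos(48deg)
= 3*0.7431 + (-1)*0.6691
= 1.56
v' = 2.75*e1 + 1.56*e2


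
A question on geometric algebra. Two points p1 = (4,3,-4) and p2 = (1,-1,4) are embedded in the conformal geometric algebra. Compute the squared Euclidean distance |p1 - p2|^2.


p1 - p2 = (3, 4, -8)
|p1 - p2|^2 = 3^2 + 4^2 + (-8)^2
= 9 + 16 + 64
= 89


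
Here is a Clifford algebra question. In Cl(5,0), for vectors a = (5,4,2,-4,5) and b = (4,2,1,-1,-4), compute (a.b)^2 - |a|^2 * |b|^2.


a . b = 5*4 + 4*2 + 2*1 + (-4)*(-1) + 5*(-4)
= 20 + 8 + 2 + 4 + (-20) = 14
|a|^2 = 5^2 + 4^2 + 2^2 + (-4)^2 + 5^2 = 86
|b|^2 = 4^2 + 2^2 + 1^2 + (-1)^2 + (-4)^2 = 38
(a.b)^2 = 14^2 = 196
|a|^2 * |b|^2 = 86 * 38 = 3268
Result = 196 - 3268 = -3072


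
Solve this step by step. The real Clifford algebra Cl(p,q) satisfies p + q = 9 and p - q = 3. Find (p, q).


We need p + q = 9 and p - q = 3.
Adding: 2p = 9 + 3 = 12, so p = 6.
Then q = 9 - 6 = 3.
(p, q) = (6, 3)


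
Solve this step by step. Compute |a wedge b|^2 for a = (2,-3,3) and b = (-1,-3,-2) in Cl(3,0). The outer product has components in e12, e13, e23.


a wedge b = (a1*b2 - a2*b1)*e12 + (a1*b3 - a3*b1)*e13 + (a2*b3 - a3*b2)*e23
e12 coeff: 2*(-3) - (-3)*(-1) = -6 - 3 = -9
e13 coeff: 2*(-2) - 3*(-1) = -4 - (-3) = -1
e23 coeff: (-3)*(-2) - 3*(-3) = 6 - (-9) = 15
|a wedge b|^2 = (-9)^2 + (-1)^2 + 15^2
= 81 + 1 + 225
= 307


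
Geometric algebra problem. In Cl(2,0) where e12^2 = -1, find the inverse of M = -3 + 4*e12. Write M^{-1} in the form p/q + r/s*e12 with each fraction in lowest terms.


M = -3 + 4*e12, where e12^2 = -1.
Since M commutes with its reverse ~M = a - b*e12, M * ~M = a^2 - b^2*e12^2 = a^2 + b^2.
So M^{-1} = ~M / (a^2 + b^2) = (a - b*e12)/(a^2 + b^2).
a^2 + b^2 = 9 + 16 = 25
Scalar part = -3/25 = -3/25
Bivector coeff = -4/25 = -4/25
M^{-1} = -3/25 - 4/25*e12


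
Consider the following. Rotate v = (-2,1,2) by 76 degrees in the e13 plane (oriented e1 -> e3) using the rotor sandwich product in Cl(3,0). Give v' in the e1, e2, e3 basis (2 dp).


Rotor R = cos(38deg) - sin(38deg)*e13
Rotation angle theta = 2 * 38 = 76 degrees in the e13 plane (e1 -> e3).
The component perpendicular to the plane (e2) is invariant: v'_2 = v2 = 1.00
cos(76deg) = 0.2419, sin(76deg) = 0.9703
v'_1 = v1*cos(theta) - v3*sin(theta) = -2*0.2419 - 2*0.9703 = -2.42
v'_3 = v1*sin(theta) + v3*cos(theta) = -2*0.9703 + 2*0.2419 = -1.46
v' = -2.42*e1 + 1.00*e2 - 1.46*e3


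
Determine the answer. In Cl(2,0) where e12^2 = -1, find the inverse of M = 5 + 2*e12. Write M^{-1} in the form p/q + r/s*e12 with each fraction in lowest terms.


M = 5 + 2*e12, where e12^2 = -1.
Since M commutes with its reverse ~M = a - b*e12, M * ~M = a^2 - b^2*e12^2 = a^2 + b^2.
So M^{-1} = ~M / (a^2 + b^2) = (a - b*e12)/(a^2 + b^2).
a^2 + b^2 = 25 + 4 = 29
Scalar part = 5/29 = 5/29
Bivector coeff = -2/29 = -2/29
M^{-1} = 5/29 - 2/29*e12


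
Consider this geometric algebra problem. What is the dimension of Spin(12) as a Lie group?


Spin(n) double-covers SO(n); both have Lie algebra so(n) of dimension n(n-1)/2.
n = 12
n(n-1) = 12 * 11 = 132
dim Spin(12) = 132/2 = 66


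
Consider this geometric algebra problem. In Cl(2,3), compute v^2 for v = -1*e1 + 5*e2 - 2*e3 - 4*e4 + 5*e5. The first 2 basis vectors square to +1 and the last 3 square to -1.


v^2 = sum of c_i^2 * e_i^2
Positive signature terms (e_i^2 = +1): (-1)^2 + 5^2 = 26
Negative signature terms (e_j^2 = -1): (-2)^2 + (-4)^2 + 5^2 = 45
v^2 = 26 - 45 = -19


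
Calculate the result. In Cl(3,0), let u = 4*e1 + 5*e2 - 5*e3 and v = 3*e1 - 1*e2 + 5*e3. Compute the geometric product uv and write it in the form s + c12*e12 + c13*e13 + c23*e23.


In Cl(3,0): e_i^2 = 1, e_ie_j = -e_je_i for i != j.
Scalar part = u . v = 4*3 + 5*(-1) + (-5)*5
= 12 + (-5) + (-25) = -18
e12 coeff = 4*(-1) - 5*3 = -4 - 15 = -19
e13 coeff = 4*5 - (-5)*3 = 20 - (-15) = 35
e23 coeff = 5*5 - (-5)*(-1) = 25 - 5 = 20
uv = -18 - 19*e12 + 35*e13 + 20*e23


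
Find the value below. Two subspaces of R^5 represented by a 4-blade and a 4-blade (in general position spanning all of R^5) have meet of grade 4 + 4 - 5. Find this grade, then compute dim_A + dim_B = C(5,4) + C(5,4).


Meet grade = grade(A) + grade(B) - n
= 4 + 4 - 5 = 3
C(5,4) = 5
C(5,4) = 5
dim_A + dim_B = 5 + 5 = 10


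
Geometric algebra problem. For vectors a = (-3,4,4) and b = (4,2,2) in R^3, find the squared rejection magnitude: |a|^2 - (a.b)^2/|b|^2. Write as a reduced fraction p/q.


|a|^2 = (-3)^2 + 4^2 + 4^2 = 41
|b|^2 = 4^2 + 2^2 + 2^2 = 24
a . b = (-3)*4 + 4*2 + 4*2 = 4
(a.b)^2 = 4^2 = 16
|rej|^2 = 41 - 16/24
= (984 - 16)/24
= 968/24
In lowest terms: 121/3


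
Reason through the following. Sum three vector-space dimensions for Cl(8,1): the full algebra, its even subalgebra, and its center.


n = 8 + 1 = 9
Total dim = 2^9 = 512
Even subalgebra dim = 2^8 = 256
n is odd, so center dim = 2
Sum = 512 + 256 + 2 = 770


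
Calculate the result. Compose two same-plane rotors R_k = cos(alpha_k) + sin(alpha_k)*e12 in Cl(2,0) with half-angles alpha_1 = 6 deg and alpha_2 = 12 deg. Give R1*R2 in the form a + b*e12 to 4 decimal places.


Same-plane rotors commute and their half-angles add:
R1*R2 = cos(a1 + a2) + sin(a1 + a2)*e12.
a1 + a2 = 6 + 12 = 18 deg
cos(18 deg) = 0.9511
sin(18 deg) = 0.3090
R1*R2 = 0.9511 + 0.3090*e12


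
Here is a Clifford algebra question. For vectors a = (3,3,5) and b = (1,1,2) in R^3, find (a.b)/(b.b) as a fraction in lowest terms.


Projection coefficient = (a . b) / (b . b)
a . b = 3*1 + 3*1 + 5*2
= 3 + 3 + 10 = 16
b . b = 1^2 + 1^2 + 2^2
= 1 + 1 + 4 = 6
Coefficient = 16/6
In lowest terms: 8/3


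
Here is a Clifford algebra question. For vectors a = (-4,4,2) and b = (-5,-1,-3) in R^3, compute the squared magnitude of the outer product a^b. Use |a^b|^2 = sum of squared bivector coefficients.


a wedge b = (a1*b2 - a2*b1)*e12 + (a1*b3 - a3*b1)*e13 + (a2*b3 - a3*b2)*e23
e12 coeff: (-4)*(-1) - 4*(-5) = 4 - (-20) = 24
e13 coeff: (-4)*(-3) - 2*(-5) = 12 - (-10) = 22
e23 coeff: 4*(-3) - 2*(-1) = -12 - (-2) = -10
|a wedge b|^2 = 24^2 + 22^2 + (-10)^2
= 576 + 484 + 100
= 1160


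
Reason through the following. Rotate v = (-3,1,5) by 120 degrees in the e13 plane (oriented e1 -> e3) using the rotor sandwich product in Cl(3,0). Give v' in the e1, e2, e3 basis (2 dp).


Rotor R = cos(60deg) - sin(60deg)*e13
Rotation angle theta = 2 * 60 = 120 degrees in the e13 plane (e1 -> e3).
The component perpendicular to the plane (e2) is invariant: v'_2 = v2 = 1.00
cos(120deg) = -0.5000, sin(120deg) = 0.8660
v'_1 = v1*cos(theta) - v3*sin(theta) = -3*(-0.5000) - 5*0.8660 = -2.83
v'_3 = v1*sin(theta) + v3*cos(theta) = -3*0.8660 + 5*(-0.5000) = -5.10
v' = -2.83*e1 + 1.00*e2 - 5.10*e3


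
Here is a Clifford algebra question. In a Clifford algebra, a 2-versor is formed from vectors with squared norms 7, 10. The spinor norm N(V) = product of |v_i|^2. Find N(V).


Spinor norm N(V) = |v1|^2 * |v2|^2 * ... * |v2|^2
= 7 * 10
Running product: 7, 70
N(V) = 70


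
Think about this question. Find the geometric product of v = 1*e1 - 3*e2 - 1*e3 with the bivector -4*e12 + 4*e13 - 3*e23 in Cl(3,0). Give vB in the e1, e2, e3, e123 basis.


vB has grade-1 (vector) and grade-3 (trivector) parts: vB = (v _| B) + (v ^ B).
Vector part <vB>_1:
  e1: -v2*b12 - v3*b13 = -(-3)*(-4) - (-1)*(4) = -8
  e2: v1*b12 - v3*b23 = (1)*(-4) - (-1)*(-3) = -7
  e3: v1*b13 + v2*b23 = (1)*(4) + (-3)*(-3) = 13
Trivector part <vB>_3:
  e123: v1*b23 - v2*b13 + v3*b12 = (1)*(-3) - (-3)*(4) + (-1)*(-4) = 13
vB = -8*e1 - 7*e2 + 13*e3 + 13*e123


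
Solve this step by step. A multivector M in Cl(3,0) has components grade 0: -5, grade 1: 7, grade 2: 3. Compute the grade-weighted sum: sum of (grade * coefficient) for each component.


Grade-weighted sum = sum of grade_k * coefficient_k
0*(-5) = 0
1*7 = 7
2*3 = 6
Total = 0 + 7 + 6 = 13


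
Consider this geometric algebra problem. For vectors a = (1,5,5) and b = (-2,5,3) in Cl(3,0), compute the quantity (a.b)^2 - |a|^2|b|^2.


a . b = 1*(-2) + 5*5 + 5*3
= -2 + 25 + 15 = 38
|a|^2 = 1^2 + 5^2 + 5^2 = 51
|b|^2 = (-2)^2 + 5^2 + 3^2 = 38
(a.b)^2 = 38^2 = 1444
|a|^2 * |b|^2 = 51 * 38 = 1938
Result = 1444 - 1938 = -494


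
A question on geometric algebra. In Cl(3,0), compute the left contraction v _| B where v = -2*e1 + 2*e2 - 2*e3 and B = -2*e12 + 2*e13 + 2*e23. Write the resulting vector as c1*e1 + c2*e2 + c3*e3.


Left contraction v _| B = <vB>_1 (grade-1 part of the geometric product vB).
Using e1_|e12 = e2, e2_|e12 = -e1, e1_|e13 = e3, e3_|e13 = -e1, e2_|e23 = e3, e3_|e23 = -e2:
e1 coeff: -v2*b12 - v3*b13 = -(2)*(-2) - (-2)*(2) = 8
e2 coeff: v1*b12 - v3*b23 = (-2)*(-2) - (-2)*(2) = 8
e3 coeff: v1*b13 + v2*b23 = (-2)*(2) + (2)*(2) = 0
v _| B = 8*e1 + 8*e2 + 0*e3


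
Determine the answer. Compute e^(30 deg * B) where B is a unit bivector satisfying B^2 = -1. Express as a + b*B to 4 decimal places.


For a unit bivector B with B^2 = -1, the exponential series gives
e^(theta*B) = cos(theta) + sin(theta)*B (the GA analogue of Euler's formula).
theta = 30 degrees = 0.523599 rad
cos(30 deg) = 0.8660
sin(30 deg) = 0.5000
exp(theta*B) = 0.8660 + 0.5000*B


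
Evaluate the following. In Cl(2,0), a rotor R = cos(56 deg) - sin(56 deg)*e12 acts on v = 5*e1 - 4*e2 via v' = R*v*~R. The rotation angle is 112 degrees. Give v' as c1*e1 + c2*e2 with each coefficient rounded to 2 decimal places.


Rotor R = cos(56deg) - sin(56deg)*e12
Rotation angle theta = 2 * 56 = 112 degrees
v' = R*v*~R rotates v by theta.
cos(112deg) = -0.3746, sin(112deg) = 0.9272
v'_1 = 5*cos(112deg) - (-4)*sin(112deg)
= 5*(-0.3746) - (-4)*0.9272
= 1.84
v'_2 = 5*sin(112deg) + (-4)*cos(112deg)
= 5*0.9272 + (-4)*(-0.3746)
= 6.13
v' = 1.84*e1 + 6.13*e2


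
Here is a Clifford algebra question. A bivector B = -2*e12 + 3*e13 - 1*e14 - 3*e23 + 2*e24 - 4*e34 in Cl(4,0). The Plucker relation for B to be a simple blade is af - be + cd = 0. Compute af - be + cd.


Plucker relation: af - be + cd
a*f = (-2)*(-4) = 8
b*e = 3*2 = 6
c*d = (-1)*(-3) = 3
af - be + cd = 8 - 6 + 3
= 5


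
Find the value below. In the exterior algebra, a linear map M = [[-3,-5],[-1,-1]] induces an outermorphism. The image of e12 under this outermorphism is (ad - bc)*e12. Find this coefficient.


The outermorphism of a linear map f sends e1^e2 to f(e1)^f(e2).
f(e1) = -3*e1 - 1*e2
f(e2) = -5*e1 - 1*e2
f(e1) ^ f(e2) = (-3*e1 - 1*e2) ^ (-5*e1 - 1*e2)
= (-3)*(-1)*e12 + (-1)*(-5)*e21
= (3 - 5)*e12
= -2*e12
Coefficient = -2


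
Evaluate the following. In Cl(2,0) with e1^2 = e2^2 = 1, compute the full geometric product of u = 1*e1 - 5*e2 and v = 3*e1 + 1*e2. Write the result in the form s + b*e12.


Expand: (1*e1 - 5*e2)(3*e1 + 1*e2)
= 1*3*e1e1 + 1*1*e1e2 + (-5)*3*e2e1 + (-5)*1*e2e2
Using e1^2 = e2^2 = 1, e2e1 = -e1e2:
Scalar part s = 1*3 + (-5)*1 = 3 + (-5) = -2
Bivector part b = 1*1 - (-5)*3 = 1 - (-15) = 16
uv = -2 + 16*e12


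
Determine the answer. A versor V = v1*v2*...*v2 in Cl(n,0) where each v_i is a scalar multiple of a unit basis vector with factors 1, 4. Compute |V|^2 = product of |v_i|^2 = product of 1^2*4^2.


Each vector v_i has |v_i|^2 = s_i^2
Squared scales: 1^2 = 1, 4^2 = 16
|V|^2 = 1 * 16
= 16


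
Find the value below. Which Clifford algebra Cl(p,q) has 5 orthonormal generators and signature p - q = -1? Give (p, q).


We need p + q = 5 and p - q = -1.
Adding: 2p = 5 + (-1) = 4, so p = 2.
Then q = 5 - 2 = 3.
(p, q) = (2, 3)


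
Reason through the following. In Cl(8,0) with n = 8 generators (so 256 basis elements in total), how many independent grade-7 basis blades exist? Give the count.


Number of grade-k basis blades in Cl(p,q) with n = p + q is C(n, k).
n = 8 + 0 = 8
C(8, 7) = 8! / (7! * 1!)
= 40320 / (5040 * 1)
= 8


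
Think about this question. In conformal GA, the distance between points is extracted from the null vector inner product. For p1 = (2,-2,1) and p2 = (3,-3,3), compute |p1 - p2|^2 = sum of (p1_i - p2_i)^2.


p1 - p2 = (-1, 1, -2)
|p1 - p2|^2 = (-1)^2 + 1^2 + (-2)^2
= 1 + 1 + 4
= 6


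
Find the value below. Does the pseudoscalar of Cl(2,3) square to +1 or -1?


The pseudoscalar I = e1...e_n (product of all n generators) of Cl(p,q) satisfies I^2 = (-1)^(q + n(n-1)/2).
p = 2, q = 3, n = p + q = 5
n(n-1)/2 = 5 * 4 / 2 = 10
Exponent = q + n(n-1)/2 = 3 + 10 = 13
I^2 = (-1)^13 = -1


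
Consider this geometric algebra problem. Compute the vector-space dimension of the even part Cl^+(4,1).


Even subalgebra dimension = 2^(n-1)
n = 4 + 1 = 5
2^(5 - 1) = 2^4 = 16
Verification: sum of C(5,k) for even k = 1 + 10 + 5 = 16
Result = 16


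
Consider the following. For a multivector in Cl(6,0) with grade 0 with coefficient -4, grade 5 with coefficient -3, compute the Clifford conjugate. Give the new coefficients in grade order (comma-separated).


Clifford conjugate sign for grade k: (-1)^(k(k+1)/2)
Grade 0: (-1)^(0*1/2) = (-1)^0 = 1, coeff -4 -> -4
Grade 5: (-1)^(5*6/2) = (-1)^15 = -1, coeff -3 -> 3
Conjugated coefficients: -4, 3


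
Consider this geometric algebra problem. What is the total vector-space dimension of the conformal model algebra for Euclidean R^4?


The conformal model of R^4 uses Cl(5,1): the 4 Euclidean generators plus two extra orthogonal generators e+ (e+^2 = +1) and e- (e-^2 = -1), from which the null vectors e0, einf are built.
Number of generators m = 4 + 2 = 6.
dim Cl(p,q) = 2^m = 2^6 = 64


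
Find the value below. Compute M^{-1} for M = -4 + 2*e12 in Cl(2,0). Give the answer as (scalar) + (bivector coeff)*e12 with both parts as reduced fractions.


M = -4 + 2*e12, where e12^2 = -1.
Since M commutes with its reverse ~M = a - b*e12, M * ~M = a^2 - b^2*e12^2 = a^2 + b^2.
So M^{-1} = ~M / (a^2 + b^2) = (a - b*e12)/(a^2 + b^2).
a^2 + b^2 = 16 + 4 = 20
Scalar part = -4/20 = -1/5
Bivector coeff = -2/20 = -1/10
M^{-1} = -1/5 - 1/10*e12


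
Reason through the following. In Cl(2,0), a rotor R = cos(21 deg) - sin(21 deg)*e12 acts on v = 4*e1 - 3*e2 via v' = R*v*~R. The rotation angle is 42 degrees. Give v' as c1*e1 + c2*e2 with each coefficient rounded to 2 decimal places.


Rotor R = cos(21deg) - sin(21deg)*e12
Rotation angle theta = 2 * 21 = 42 degrees
v' = R*v*~R rotates v by theta.
cos(42deg) = 0.7431, sin(42deg) = 0.6691
v'_1 = 4*cos(42deg) - (-3)*sin(42deg)
= 4*0.7431 - (-3)*0.6691
= 4.98
v'_2 = 4*sin(42deg) + (-3)*cos(42deg)
= 4*0.6691 + (-3)*0.7431
= 0.45
v' = 4.98*e1 + 0.45*e2


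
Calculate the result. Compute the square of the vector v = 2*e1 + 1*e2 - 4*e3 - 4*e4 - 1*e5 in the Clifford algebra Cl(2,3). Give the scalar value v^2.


v^2 = sum of c_i^2 * e_i^2
Positive signature terms (e_i^2 = +1): 2^2 + 1^2 = 5
Negative signature terms (e_j^2 = -1): (-4)^2 + (-4)^2 + (-1)^2 = 33
v^2 = 5 - 33 = -28


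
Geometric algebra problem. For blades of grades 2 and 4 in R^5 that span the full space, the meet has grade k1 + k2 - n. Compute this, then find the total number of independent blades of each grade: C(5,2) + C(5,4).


Meet grade = grade(A) + grade(B) - n
= 2 + 4 - 5 = 1
C(5,2) = 10
C(5,4) = 5
dim_A + dim_B = 10 + 5 = 15


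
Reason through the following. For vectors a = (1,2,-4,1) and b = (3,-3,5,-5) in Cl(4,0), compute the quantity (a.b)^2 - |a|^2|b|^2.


a . b = 1*3 + 2*(-3) + (-4)*5 + 1*(-5)
= 3 + (-6) + (-20) + (-5) = -28
|a|^2 = 1^2 + 2^2 + (-4)^2 + 1^2 = 22
|b|^2 = 3^2 + (-3)^2 + 5^2 + (-5)^2 = 68
(a.b)^2 = (-28)^2 = 784
|a|^2 * |b|^2 = 22 * 68 = 1496
Result = 784 - 1496 = -712


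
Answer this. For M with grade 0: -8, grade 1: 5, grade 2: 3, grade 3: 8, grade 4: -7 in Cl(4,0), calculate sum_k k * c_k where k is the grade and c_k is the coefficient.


Grade-weighted sum = sum of grade_k * coefficient_k
0*(-8) = 0
1*5 = 5
2*3 = 6
3*8 = 24
4*(-7) = -28
Total = 0 + 5 + 6 + 24 + (-28) = 7


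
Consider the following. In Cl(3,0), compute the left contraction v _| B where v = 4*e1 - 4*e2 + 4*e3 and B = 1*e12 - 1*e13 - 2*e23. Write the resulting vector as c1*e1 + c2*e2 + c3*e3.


Left contraction v _| B = <vB>_1 (grade-1 part of the geometric product vB).
Using e1_|e12 = e2, e2_|e12 = -e1, e1_|e13 = e3, e3_|e13 = -e1, e2_|e23 = e3, e3_|e23 = -e2:
e1 coeff: -v2*b12 - v3*b13 = -(-4)*(1) - (4)*(-1) = 8
e2 coeff: v1*b12 - v3*b23 = (4)*(1) - (4)*(-2) = 12
e3 coeff: v1*b13 + v2*b23 = (4)*(-1) + (-4)*(-2) = 4
v _| B = 8*e1 + 12*e2 + 4*e3


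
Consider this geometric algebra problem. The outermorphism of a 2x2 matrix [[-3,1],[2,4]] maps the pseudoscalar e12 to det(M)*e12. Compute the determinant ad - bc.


The outermorphism of a linear map f sends e1^e2 to f(e1)^f(e2).
f(e1) = -3*e1 + 2*e2
f(e2) = 1*e1 + 4*e2
f(e1) ^ f(e2) = (-3*e1 + 2*e2) ^ (1*e1 + 4*e2)
= (-3)*4*e12 + 2*1*e21
= (-12 - 2)*e12
= -14*e12
Coefficient = -14


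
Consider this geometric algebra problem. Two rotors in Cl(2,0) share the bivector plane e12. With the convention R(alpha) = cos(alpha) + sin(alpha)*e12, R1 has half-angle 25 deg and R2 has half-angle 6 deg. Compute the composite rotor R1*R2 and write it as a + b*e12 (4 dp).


Same-plane rotors commute and their half-angles add:
R1*R2 = cos(a1 + a2) + sin(a1 + a2)*e12.
a1 + a2 = 25 + 6 = 31 deg
cos(31 deg) = 0.8572
sin(31 deg) = 0.5150
R1*R2 = 0.8572 + 0.5150*e12


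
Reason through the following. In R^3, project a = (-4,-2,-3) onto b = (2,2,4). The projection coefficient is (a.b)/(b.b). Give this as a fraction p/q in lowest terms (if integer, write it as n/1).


Projection coefficient = (a . b) / (b . b)
a . b = (-4)*2 + (-2)*2 + (-3)*4
= -8 + (-4) + (-12) = -24
b . b = 2^2 + 2^2 + 4^2
= 4 + 4 + 16 = 24
Coefficient = -24/24
In lowest terms: -1/1


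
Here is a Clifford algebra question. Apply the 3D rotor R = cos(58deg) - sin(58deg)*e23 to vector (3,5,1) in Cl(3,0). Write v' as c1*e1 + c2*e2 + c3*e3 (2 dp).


Rotor R = cos(58deg) - sin(58deg)*e23
Rotation angle theta = 2 * 58 = 116 degrees in the e23 plane (e2 -> e3).
The component perpendicular to the plane (e1) is invariant: v'_1 = v1 = 3.00
cos(116deg) = -0.4384, sin(116deg) = 0.8988
v'_2 = v2*cos(theta) - v3*sin(theta) = 5*(-0.4384) - 1*0.8988 = -3.09
v'_3 = v2*sin(theta) + v3*cos(theta) = 5*0.8988 + 1*(-0.4384) = 4.06
v' = 3.00*e1 - 3.09*e2 + 4.06*e3


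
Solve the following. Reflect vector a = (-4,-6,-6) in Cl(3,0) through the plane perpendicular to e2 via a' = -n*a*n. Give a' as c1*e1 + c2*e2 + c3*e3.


Reflection formula: a' = -n*a*n, with n = e2 (unit vector, n^2 = 1).
For reflection through hyperplane perp to e2:
The component along e2 flips sign, others stay.
a = (-4, -6, -6)
a' = (-4, 6, -6)
a' = -4*e1 + 6*e2 - 6*e3


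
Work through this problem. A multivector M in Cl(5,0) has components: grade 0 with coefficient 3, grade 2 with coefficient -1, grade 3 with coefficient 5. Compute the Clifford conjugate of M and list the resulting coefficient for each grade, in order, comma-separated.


Clifford conjugate sign for grade k: (-1)^(k(k+1)/2)
Grade 0: (-1)^(0*1/2) = (-1)^0 = 1, coeff 3 -> 3
Grade 2: (-1)^(2*3/2) = (-1)^3 = -1, coeff -1 -> 1
Grade 3: (-1)^(3*4/2) = (-1)^6 = 1, coeff 5 -> 5
Conjugated coefficients: 3, 1, 5


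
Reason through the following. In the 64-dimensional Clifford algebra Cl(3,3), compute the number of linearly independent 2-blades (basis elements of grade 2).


Number of grade-k basis blades in Cl(p,q) with n = p + q is C(n, k).
n = 3 + 3 = 6
C(6, 2) = 6! / (2! * 4!)
= 720 / (2 * 24)
= 15


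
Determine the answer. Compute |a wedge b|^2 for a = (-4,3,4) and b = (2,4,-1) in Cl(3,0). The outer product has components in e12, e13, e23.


a wedge b = (a1*b2 - a2*b1)*e12 + (a1*b3 - a3*b1)*e13 + (a2*b3 - a3*b2)*e23
e12 coeff: (-4)*4 - 3*2 = -16 - 6 = -22
e13 coeff: (-4)*(-1) - 4*2 = 4 - 8 = -4
e23 coeff: 3*(-1) - 4*4 = -3 - 16 = -19
|a wedge b|^2 = (-22)^2 + (-4)^2 + (-19)^2
= 484 + 16 + 361
= 861


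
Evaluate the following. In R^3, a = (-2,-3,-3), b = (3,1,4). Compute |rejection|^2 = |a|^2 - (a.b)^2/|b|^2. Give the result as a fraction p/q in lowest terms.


|a|^2 = (-2)^2 + (-3)^2 + (-3)^2 = 22
|b|^2 = 3^2 + 1^2 + 4^2 = 26
a . b = (-2)*3 + (-3)*1 + (-3)*4 = -21
(a.b)^2 = (-21)^2 = 441
|rej|^2 = 22 - 441/26
= (572 - 441)/26
= 131/26
In lowest terms: 131/26


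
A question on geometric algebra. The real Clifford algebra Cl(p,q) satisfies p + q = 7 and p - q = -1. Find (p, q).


We need p + q = 7 and p - q = -1.
Adding: 2p = 7 + (-1) = 6, so p = 3.
Then q = 7 - 3 = 4.
(p, q) = (3, 4)


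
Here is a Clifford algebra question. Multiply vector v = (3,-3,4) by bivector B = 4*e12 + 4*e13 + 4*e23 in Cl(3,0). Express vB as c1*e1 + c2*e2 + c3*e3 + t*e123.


vB has grade-1 (vector) and grade-3 (trivector) parts: vB = (v _| B) + (v ^ B).
Vector part <vB>_1:
  e1: -v2*b12 - v3*b13 = -(-3)*(4) - (4)*(4) = -4
  e2: v1*b12 - v3*b23 = (3)*(4) - (4)*(4) = -4
  e3: v1*b13 + v2*b23 = (3)*(4) + (-3)*(4) = 0
Trivector part <vB>_3:
  e123: v1*b23 - v2*b13 + v3*b12 = (3)*(4) - (-3)*(4) + (4)*(4) = 40
vB = -4*e1 - 4*e2 + 0*e3 + 40*e123


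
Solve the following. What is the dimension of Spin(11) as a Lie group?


Spin(n) double-covers SO(n); both have Lie algebra so(n) of dimension n(n-1)/2.
n = 11
n(n-1) = 11 * 10 = 110
dim Spin(11) = 110/2 = 55


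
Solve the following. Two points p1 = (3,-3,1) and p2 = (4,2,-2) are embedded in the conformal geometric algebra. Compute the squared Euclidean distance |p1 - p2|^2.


p1 - p2 = (-1, -5, 3)
|p1 - p2|^2 = (-1)^2 + (-5)^2 + 3^2
= 1 + 25 + 9
= 35


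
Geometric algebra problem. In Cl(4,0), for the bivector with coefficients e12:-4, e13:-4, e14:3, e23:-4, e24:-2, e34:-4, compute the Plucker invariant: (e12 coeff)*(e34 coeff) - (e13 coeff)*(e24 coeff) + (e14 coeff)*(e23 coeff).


Plucker relation: af - be + cd
a*f = (-4)*(-4) = 16
b*e = (-4)*(-2) = 8
c*d = 3*(-4) = -12
af - be + cd = 16 - 8 + (-12)
= -4


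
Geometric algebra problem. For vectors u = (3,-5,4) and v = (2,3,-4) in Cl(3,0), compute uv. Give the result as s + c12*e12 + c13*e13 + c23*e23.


In Cl(3,0): e_i^2 = 1, e_ie_j = -e_je_i for i != j.
Scalar part = u . v = 3*2 + (-5)*3 + 4*(-4)
= 6 + (-15) + (-16) = -25
e12 coeff = 3*3 - (-5)*2 = 9 - (-10) = 19
e13 coeff = 3*(-4) - 4*2 = -12 - 8 = -20
e23 coeff = (-5)*(-4) - 4*3 = 20 - 12 = 8
uv = -25 + 19*e12 - 20*e13 + 8*e23


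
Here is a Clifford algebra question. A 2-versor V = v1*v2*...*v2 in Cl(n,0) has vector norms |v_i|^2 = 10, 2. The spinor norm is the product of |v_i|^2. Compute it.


Spinor norm N(V) = |v1|^2 * |v2|^2 * ... * |v2|^2
= 10 * 2
Running product: 10, 20
N(V) = 20


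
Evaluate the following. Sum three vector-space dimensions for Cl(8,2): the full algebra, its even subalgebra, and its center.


n = 8 + 2 = 10
Total dim = 2^10 = 1024
Even subalgebra dim = 2^9 = 512
n is even, so center dim = 1
Sum = 1024 + 512 + 1 = 1537


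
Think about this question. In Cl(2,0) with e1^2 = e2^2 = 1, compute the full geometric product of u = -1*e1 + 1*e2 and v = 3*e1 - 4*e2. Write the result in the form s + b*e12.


Expand: (-1*e1 + 1*e2)(3*e1 - 4*e2)
= (-1)*3*e1e1 + (-1)*(-4)*e1e2 + 1*3*e2e1 + 1*(-4)*e2e2
Using e1^2 = e2^2 = 1, e2e1 = -e1e2:
Scalar part s = (-1)*3 + 1*(-4) = -3 + (-4) = -7
Bivector part b = (-1)*(-4) - 1*3 = 4 - 3 = 1
uv = -7 + 1*e12


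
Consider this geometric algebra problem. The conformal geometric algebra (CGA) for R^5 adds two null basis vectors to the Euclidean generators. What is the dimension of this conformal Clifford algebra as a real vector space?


The conformal model of R^5 uses Cl(6,1): the 5 Euclidean generators plus two extra orthogonal generators e+ (e+^2 = +1) and e- (e-^2 = -1), from which the null vectors e0, einf are built.
Number of generators m = 5 + 2 = 7.
dim Cl(p,q) = 2^m = 2^7 = 128


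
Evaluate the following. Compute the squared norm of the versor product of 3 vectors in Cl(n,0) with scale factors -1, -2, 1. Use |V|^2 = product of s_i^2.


Each vector v_i has |v_i|^2 = s_i^2
Squared scales: (-1)^2 = 1, (-2)^2 = 4, 1^2 = 1
|V|^2 = 1 * 4 * 1
= 4


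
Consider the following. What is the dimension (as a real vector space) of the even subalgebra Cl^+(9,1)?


Even subalgebra dimension = 2^(n-1)
n = 9 + 1 = 10
2^(10 - 1) = 2^9 = 512
Verification: sum of C(10,k) for even k = 1 + 45 + 210 + 210 + 45 + 1 = 512
Result = 512


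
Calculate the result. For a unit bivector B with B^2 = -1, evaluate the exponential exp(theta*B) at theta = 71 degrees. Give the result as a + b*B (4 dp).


For a unit bivector B with B^2 = -1, the exponential series gives
e^(theta*B) = cos(theta) + sin(theta)*B (the GA analogue of Euler's formula).
theta = 71 degrees = 1.239184 rad
cos(71 deg) = 0.3256
sin(71 deg) = 0.9455
exp(theta*B) = 0.3256 + 0.9455*B


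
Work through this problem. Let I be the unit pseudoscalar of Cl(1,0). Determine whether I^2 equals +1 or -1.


The pseudoscalar I = e1...e_n (product of all n generators) of Cl(p,q) satisfies I^2 = (-1)^(q + n(n-1)/2).
p = 1, q = 0, n = p + q = 1
n(n-1)/2 = 1 * 0 / 2 = 0
Exponent = q + n(n-1)/2 = 0 + 0 = 0
I^2 = (-1)^0 = +1


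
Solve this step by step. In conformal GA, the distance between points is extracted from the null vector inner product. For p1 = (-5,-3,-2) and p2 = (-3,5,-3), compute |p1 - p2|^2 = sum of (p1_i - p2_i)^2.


p1 - p2 = (-2, -8, 1)
|p1 - p2|^2 = (-2)^2 + (-8)^2 + 1^2
= 4 + 64 + 1
= 69


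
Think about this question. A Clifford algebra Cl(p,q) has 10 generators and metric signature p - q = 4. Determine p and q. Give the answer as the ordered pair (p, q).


We need p + q = 10 and p - q = 4.
Adding: 2p = 10 + 4 = 14, so p = 7.
Then q = 10 - 7 = 3.
(p, q) = (7, 3)


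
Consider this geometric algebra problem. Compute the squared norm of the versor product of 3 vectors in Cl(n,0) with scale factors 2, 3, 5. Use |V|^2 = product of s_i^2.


Each vector v_i has |v_i|^2 = s_i^2
Squared scales: 2^2 = 4, 3^2 = 9, 5^2 = 25
|V|^2 = 4 * 9 * 25
= 900


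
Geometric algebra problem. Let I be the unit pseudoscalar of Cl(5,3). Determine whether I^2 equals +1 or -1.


The pseudoscalar I = e1...e_n (product of all n generators) of Cl(p,q) satisfies I^2 = (-1)^(q + n(n-1)/2).
p = 5, q = 3, n = p + q = 8
n(n-1)/2 = 8 * 7 / 2 = 28
Exponent = q + n(n-1)/2 = 3 + 28 = 31
I^2 = (-1)^31 = -1


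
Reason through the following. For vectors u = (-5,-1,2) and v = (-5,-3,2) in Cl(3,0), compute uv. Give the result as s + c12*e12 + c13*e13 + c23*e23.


In Cl(3,0): e_i^2 = 1, e_ie_j = -e_je_i for i != j.
Scalar part = u . v = (-5)*(-5) + (-1)*(-3) + 2*2
= 25 + 3 + 4 = 32
e12 coeff = (-5)*(-3) - (-1)*(-5) = 15 - 5 = 10
e13 coeff = (-5)*2 - 2*(-5) = -10 - (-10) = 0
e23 coeff = (-1)*2 - 2*(-3) = -2 - (-6) = 4
uv = 32 + 10*e12 + 0*e13 + 4*e23


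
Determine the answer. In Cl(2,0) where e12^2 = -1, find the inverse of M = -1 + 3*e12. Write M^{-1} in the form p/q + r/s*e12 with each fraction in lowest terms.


M = -1 + 3*e12, where e12^2 = -1.
Since M commutes with its reverse ~M = a - b*e12, M * ~M = a^2 - b^2*e12^2 = a^2 + b^2.
So M^{-1} = ~M / (a^2 + b^2) = (a - b*e12)/(a^2 + b^2).
a^2 + b^2 = 1 + 9 = 10
Scalar part = -1/10 = -1/10
Bivector coeff = -3/10 = -3/10
M^{-1} = -1/10 - 3/10*e12


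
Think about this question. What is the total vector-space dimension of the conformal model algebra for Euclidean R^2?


The conformal model of R^2 uses Cl(3,1): the 2 Euclidean generators plus two extra orthogonal generators e+ (e+^2 = +1) and e- (e-^2 = -1), from which the null vectors e0, einf are built.
Number of generators m = 2 + 2 = 4.
dim Cl(p,q) = 2^m = 2^4 = 16


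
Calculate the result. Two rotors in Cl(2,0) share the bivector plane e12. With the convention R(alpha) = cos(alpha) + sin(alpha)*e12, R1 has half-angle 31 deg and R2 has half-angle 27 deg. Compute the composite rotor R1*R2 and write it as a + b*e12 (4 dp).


Same-plane rotors commute and their half-angles add:
R1*R2 = cos(a1 + a2) + sin(a1 + a2)*e12.
a1 + a2 = 31 + 27 = 58 deg
cos(58 deg) = 0.5299
sin(58 deg) = 0.8480
R1*R2 = 0.5299 + 0.8480*e12


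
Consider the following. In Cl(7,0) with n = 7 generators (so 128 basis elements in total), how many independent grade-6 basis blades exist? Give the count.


Number of grade-k basis blades in Cl(p,q) with n = p + q is C(n, k).
n = 7 + 0 = 7
C(7, 6) = 7! / (6! * 1!)
= 5040 / (720 * 1)
= 7


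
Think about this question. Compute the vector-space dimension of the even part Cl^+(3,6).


Even subalgebra dimension = 2^(n-1)
n = 3 + 6 = 9
2^(9 - 1) = 2^8 = 256
Verification: sum of C(9,k) for even k = 1 + 36 + 126 + 84 + 9 = 256
Result = 256


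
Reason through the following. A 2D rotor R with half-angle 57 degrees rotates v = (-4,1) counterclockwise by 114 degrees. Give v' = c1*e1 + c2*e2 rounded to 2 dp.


Rotor R = cos(57deg) - sin(57deg)*e12
Rotation angle theta = 2 * 57 = 114 degrees
v' = R*v*~R rotates v by theta.
cos(114deg) = -0.4067, sin(114deg) = 0.9135
v'_1 = -4*cos(114deg) - 1*sin(114deg)
= -4*(-0.4067) - 1*0.9135
= 0.71
v'_2 = -4*sin(114deg) + 1*cos(114deg)
= -4*0.9135 + 1*(-0.4067)
= -4.06
v' = 0.71*e1 - 4.06*e2


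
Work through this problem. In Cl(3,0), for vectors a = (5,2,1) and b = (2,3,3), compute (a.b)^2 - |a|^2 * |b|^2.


a . b = 5*2 + 2*3 + 1*3
= 10 + 6 + 3 = 19
|a|^2 = 5^2 + 2^2 + 1^2 = 30
|b|^2 = 2^2 + 3^2 + 3^2 = 22
(a.b)^2 = 19^2 = 361
|a|^2 * |b|^2 = 30 * 22 = 660
Result = 361 - 660 = -299


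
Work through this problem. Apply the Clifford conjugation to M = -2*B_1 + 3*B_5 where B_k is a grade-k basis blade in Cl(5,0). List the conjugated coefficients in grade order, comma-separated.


Clifford conjugate sign for grade k: (-1)^(k(k+1)/2)
Grade 1: (-1)^(1*2/2) = (-1)^1 = -1, coeff -2 -> 2
Grade 5: (-1)^(5*6/2) = (-1)^15 = -1, coeff 3 -> -3
Conjugated coefficients: 2, -3


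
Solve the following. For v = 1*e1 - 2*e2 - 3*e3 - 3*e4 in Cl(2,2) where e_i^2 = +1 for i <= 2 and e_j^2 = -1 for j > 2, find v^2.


v^2 = sum of c_i^2 * e_i^2
Positive signature terms (e_i^2 = +1): 1^2 + (-2)^2 = 5
Negative signature terms (e_j^2 = -1): (-3)^2 + (-3)^2 = 18
v^2 = 5 - 18 = -13


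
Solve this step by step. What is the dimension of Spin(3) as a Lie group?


Spin(n) double-covers SO(n); both have Lie algebra so(n) of dimension n(n-1)/2.
n = 3
n(n-1) = 3 * 2 = 6
dim Spin(3) = 6/2 = 3


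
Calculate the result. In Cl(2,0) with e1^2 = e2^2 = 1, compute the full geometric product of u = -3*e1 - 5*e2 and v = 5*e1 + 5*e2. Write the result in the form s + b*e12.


Expand: (-3*e1 - 5*e2)(5*e1 + 5*e2)
= (-3)*5*e1e1 + (-3)*5*e1e2 + (-5)*5*e2e1 + (-5)*5*e2e2
Using e1^2 = e2^2 = 1, e2e1 = -e1e2:
Scalar part s = (-3)*5 + (-5)*5 = -15 + (-25) = -40
Bivector part b = (-3)*5 - (-5)*5 = -15 - (-25) = 10
uv = -40 + 10*e12


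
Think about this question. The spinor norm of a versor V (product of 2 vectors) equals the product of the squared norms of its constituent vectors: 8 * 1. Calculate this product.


Spinor norm N(V) = |v1|^2 * |v2|^2 * ... * |v2|^2
= 8 * 1
Running product: 8, 8
N(V) = 8


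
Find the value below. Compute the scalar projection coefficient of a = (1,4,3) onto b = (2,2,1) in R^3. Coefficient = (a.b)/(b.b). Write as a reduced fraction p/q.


Projection coefficient = (a . b) / (b . b)
a . b = 1*2 + 4*2 + 3*1
= 2 + 8 + 3 = 13
b . b = 2^2 + 2^2 + 1^2
= 4 + 4 + 1 = 9
Coefficient = 13/9
In lowest terms: 13/9


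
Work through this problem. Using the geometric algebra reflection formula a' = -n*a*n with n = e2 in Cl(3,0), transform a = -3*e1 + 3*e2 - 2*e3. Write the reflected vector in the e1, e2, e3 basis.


Reflection formula: a' = -n*a*n, with n = e2 (unit vector, n^2 = 1).
For reflection through hyperplane perp to e2:
The component along e2 flips sign, others stay.
a = (-3, 3, -2)
a' = (-3, -3, -2)
a' = -3*e1 - 3*e2 - 2*e3


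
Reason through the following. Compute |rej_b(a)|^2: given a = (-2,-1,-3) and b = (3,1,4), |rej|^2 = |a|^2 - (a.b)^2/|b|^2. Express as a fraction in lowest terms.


|a|^2 = (-2)^2 + (-1)^2 + (-3)^2 = 14
|b|^2 = 3^2 + 1^2 + 4^2 = 26
a . b = (-2)*3 + (-1)*1 + (-3)*4 = -19
(a.b)^2 = (-19)^2 = 361
|rej|^2 = 14 - 361/26
= (364 - 361)/26
= 3/26
In lowest terms: 3/26


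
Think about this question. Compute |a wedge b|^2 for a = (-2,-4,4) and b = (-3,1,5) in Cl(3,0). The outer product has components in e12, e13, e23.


a wedge b = (a1*b2 - a2*b1)*e12 + (a1*b3 - a3*b1)*e13 + (a2*b3 - a3*b2)*e23
e12 coeff: (-2)*1 - (-4)*(-3) = -2 - 12 = -14
e13 coeff: (-2)*5 - 4*(-3) = -10 - (-12) = 2
e23 coeff: (-4)*5 - 4*1 = -20 - 4 = -24
|a wedge b|^2 = (-14)^2 + 2^2 + (-24)^2
= 196 + 4 + 576
= 776


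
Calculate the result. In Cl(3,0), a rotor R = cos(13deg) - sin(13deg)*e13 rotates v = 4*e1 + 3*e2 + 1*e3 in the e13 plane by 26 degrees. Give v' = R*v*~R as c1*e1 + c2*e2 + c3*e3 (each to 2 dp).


Rotor R = cos(13deg) - sin(13deg)*e13
Rotation angle theta = 2 * 13 = 26 degrees in the e13 plane (e1 -> e3).
The component perpendicular to the plane (e2) is invariant: v'_2 = v2 = 3.00
cos(26deg) = 0.8988, sin(26deg) = 0.4384
v'_1 = v1*cos(theta) - v3*sin(theta) = 4*0.8988 - 1*0.4384 = 3.16
v'_3 = v1*sin(theta) + v3*cos(theta) = 4*0.4384 + 1*0.8988 = 2.65
v' = 3.16*e1 + 3.00*e2 + 2.65*e3


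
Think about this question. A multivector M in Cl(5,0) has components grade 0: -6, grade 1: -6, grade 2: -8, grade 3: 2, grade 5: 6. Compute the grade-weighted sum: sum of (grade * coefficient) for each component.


Grade-weighted sum = sum of grade_k * coefficient_k
0*(-6) = 0
1*(-6) = -6
2*(-8) = -16
3*2 = 6
5*6 = 30
Total = 0 + (-6) + (-16) + 6 + 30 = 14


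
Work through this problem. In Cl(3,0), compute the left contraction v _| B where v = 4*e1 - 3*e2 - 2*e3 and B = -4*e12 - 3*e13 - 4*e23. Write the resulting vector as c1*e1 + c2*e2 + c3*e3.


Left contraction v _| B = <vB>_1 (grade-1 part of the geometric product vB).
Using e1_|e12 = e2, e2_|e12 = -e1, e1_|e13 = e3, e3_|e13 = -e1, e2_|e23 = e3, e3_|e23 = -e2:
e1 coeff: -v2*b12 - v3*b13 = -(-3)*(-4) - (-2)*(-3) = -18
e2 coeff: v1*b12 - v3*b23 = (4)*(-4) - (-2)*(-4) = -24
e3 coeff: v1*b13 + v2*b23 = (4)*(-3) + (-3)*(-4) = 0
v _| B = -18*e1 - 24*e2 + 0*e3
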